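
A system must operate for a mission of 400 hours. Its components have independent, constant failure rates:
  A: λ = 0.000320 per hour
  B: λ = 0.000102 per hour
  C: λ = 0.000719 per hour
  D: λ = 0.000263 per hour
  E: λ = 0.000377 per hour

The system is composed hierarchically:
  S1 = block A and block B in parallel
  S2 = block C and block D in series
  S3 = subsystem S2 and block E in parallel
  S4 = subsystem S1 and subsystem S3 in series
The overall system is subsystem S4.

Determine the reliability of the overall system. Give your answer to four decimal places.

R(A) = exp(−0.000320 × 400) = 0.879853
R(B) = exp(−0.000102 × 400) = 0.960021
R(C) = exp(−0.000719 × 400) = 0.750062
R(D) = exp(−0.000263 × 400) = 0.900144
R(E) = exp(−0.000377 × 400) = 0.860020
Parallel (A and B): 1 − (1 − 0.879853)(1 − 0.960021) = 0.995197
Series (C and D): 0.750062 × 0.900144 = 0.675164
Parallel ([0.675164] and E): 1 − (1 − 0.675164)(1 − 0.860020) = 0.954529
Series ([0.995197] and [0.954529]): 0.995197 × 0.954529 = 0.9499

0.9499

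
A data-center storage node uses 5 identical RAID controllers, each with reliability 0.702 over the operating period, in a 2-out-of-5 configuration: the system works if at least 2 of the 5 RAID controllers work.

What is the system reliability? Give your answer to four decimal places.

R = Σ_{i=2}^{5} C(5,i) p^i (1−p)^{5−i} with p = 0.702
C(5,2)·0.702^2·0.298^3 = 0.130414
C(5,3)·0.702^3·0.298^2 = 0.307216
C(5,4)·0.702^4·0.298^1 = 0.361855
C(5,5)·0.702^5·0.298^0 = 0.170485
Sum = 0.9700

0.9700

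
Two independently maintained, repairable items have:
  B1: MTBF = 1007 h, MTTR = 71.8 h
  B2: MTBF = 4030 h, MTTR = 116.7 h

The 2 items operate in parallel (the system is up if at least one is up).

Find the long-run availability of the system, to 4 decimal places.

0.9981

A(B1) = MTBF/(MTBF+MTTR) = 1007/(1007+71.8) = 0.933445
A(B2) = MTBF/(MTBF+MTTR) = 4030/(4030+116.7) = 0.971857
Parallel availability: 1 − (1 − 0.933445)(1 − 0.971857) = 0.9981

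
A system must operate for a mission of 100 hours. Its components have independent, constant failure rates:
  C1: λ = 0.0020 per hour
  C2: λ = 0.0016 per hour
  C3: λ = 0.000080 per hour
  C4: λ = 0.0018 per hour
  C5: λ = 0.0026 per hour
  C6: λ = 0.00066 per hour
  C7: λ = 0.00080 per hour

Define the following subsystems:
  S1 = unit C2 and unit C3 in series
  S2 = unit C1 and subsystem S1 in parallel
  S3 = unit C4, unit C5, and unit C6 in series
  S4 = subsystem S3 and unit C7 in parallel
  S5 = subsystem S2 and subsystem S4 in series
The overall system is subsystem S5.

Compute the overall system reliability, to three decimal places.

0.942

R(C1) = exp(−0.0020 × 100) = 0.81873
R(C2) = exp(−0.0016 × 100) = 0.85214
R(C3) = exp(−0.000080 × 100) = 0.99203
R(C4) = exp(−0.0018 × 100) = 0.83527
R(C5) = exp(−0.0026 × 100) = 0.77105
R(C6) = exp(−0.00066 × 100) = 0.93613
R(C7) = exp(−0.00080 × 100) = 0.92312
Series (C2 and C3): 0.85214 × 0.99203 = 0.84535
Parallel (C1 and [0.84535]): 1 − (1 − 0.81873)(1 − 0.84535) = 0.97197
Series (C4, C5, and C6): 0.83527 × 0.77105 × 0.93613 = 0.60290
Parallel ([0.60290] and C7): 1 − (1 − 0.60290)(1 − 0.92312) = 0.96947
Series ([0.97197] and [0.96947]): 0.97197 × 0.96947 = 0.942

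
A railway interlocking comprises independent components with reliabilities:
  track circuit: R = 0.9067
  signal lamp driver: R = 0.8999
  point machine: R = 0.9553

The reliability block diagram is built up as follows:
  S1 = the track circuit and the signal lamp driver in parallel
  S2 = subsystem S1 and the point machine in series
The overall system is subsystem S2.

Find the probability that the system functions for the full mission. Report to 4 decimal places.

0.9464

Parallel (track circuit and signal lamp driver): 1 − (1 − 0.906700)(1 − 0.899900) = 0.990661
Series ([0.990661] and point machine): 0.990661 × 0.955300 = 0.9464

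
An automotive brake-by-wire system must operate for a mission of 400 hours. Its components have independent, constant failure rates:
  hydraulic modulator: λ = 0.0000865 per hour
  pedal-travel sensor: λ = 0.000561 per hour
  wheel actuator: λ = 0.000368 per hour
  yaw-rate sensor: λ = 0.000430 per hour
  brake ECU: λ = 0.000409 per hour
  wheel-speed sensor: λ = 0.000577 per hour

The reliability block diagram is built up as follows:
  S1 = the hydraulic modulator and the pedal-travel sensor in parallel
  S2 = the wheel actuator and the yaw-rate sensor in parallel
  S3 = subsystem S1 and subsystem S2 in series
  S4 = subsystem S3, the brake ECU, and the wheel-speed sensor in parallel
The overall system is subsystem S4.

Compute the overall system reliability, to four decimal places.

0.9991

R(hydraulic modulator) = exp(−0.0000865 × 400) = 0.965992
R(pedal-travel sensor) = exp(−0.000561 × 400) = 0.798995
R(wheel actuator) = exp(−0.000368 × 400) = 0.863121
R(yaw-rate sensor) = exp(−0.000430 × 400) = 0.841979
R(brake ECU) = exp(−0.000409 × 400) = 0.849082
R(wheel-speed sensor) = exp(−0.000577 × 400) = 0.793898
Parallel (hydraulic modulator and pedal-travel sensor): 1 − (1 − 0.965992)(1 − 0.798995) = 0.993164
Parallel (wheel actuator and yaw-rate sensor): 1 − (1 − 0.863121)(1 − 0.841979) = 0.978370
Series ([0.993164] and [0.978370]): 0.993164 × 0.978370 = 0.971682
Parallel ([0.971682], brake ECU, and wheel-speed sensor): 1 − (1 − 0.971682)(1 − 0.849082)(1 − 0.793898) = 0.9991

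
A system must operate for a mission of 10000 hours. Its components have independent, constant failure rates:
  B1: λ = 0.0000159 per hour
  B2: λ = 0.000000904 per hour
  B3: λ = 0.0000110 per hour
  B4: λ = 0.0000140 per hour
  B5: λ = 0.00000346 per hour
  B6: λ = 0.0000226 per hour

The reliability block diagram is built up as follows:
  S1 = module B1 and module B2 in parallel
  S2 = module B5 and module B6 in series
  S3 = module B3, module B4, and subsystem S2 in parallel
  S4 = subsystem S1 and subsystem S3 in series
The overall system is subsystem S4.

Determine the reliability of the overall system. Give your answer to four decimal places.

0.9956

R(B1) = exp(−0.0000159 × 10000) = 0.852996
R(B2) = exp(−0.000000904 × 10000) = 0.991001
R(B3) = exp(−0.0000110 × 10000) = 0.895834
R(B4) = exp(−0.0000140 × 10000) = 0.869358
R(B5) = exp(−0.00000346 × 10000) = 0.965992
R(B6) = exp(−0.0000226 × 10000) = 0.797718
Parallel (B1 and B2): 1 − (1 − 0.852996)(1 − 0.991001) = 0.998677
Series (B5 and B6): 0.965992 × 0.797718 = 0.770589
Parallel (B3, B4, and [0.770589]): 1 − (1 − 0.895834)(1 − 0.869358)(1 − 0.770589) = 0.996878
Series ([0.998677] and [0.996878]): 0.998677 × 0.996878 = 0.9956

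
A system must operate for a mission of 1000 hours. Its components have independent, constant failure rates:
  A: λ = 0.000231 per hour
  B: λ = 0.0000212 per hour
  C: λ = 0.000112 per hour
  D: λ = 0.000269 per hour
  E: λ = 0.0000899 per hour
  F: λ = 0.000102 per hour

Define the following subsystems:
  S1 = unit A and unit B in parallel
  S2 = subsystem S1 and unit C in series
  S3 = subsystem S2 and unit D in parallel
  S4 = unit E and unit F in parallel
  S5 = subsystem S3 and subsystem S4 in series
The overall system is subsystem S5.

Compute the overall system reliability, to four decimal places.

R(A) = exp(−0.000231 × 1000) = 0.793739
R(B) = exp(−0.0000212 × 1000) = 0.979023
R(C) = exp(−0.000112 × 1000) = 0.894044
R(D) = exp(−0.000269 × 1000) = 0.764143
R(E) = exp(−0.0000899 × 1000) = 0.914023
R(F) = exp(−0.000102 × 1000) = 0.903030
Parallel (A and B): 1 − (1 − 0.793739)(1 − 0.979023) = 0.995673
Series ([0.995673] and C): 0.995673 × 0.894044 = 0.890175
Parallel ([0.890175] and D): 1 − (1 − 0.890175)(1 − 0.764143) = 0.974097
Parallel (E and F): 1 − (1 − 0.914023)(1 − 0.903030) = 0.991663
Series ([0.974097] and [0.991663]): 0.974097 × 0.991663 = 0.9660

0.9660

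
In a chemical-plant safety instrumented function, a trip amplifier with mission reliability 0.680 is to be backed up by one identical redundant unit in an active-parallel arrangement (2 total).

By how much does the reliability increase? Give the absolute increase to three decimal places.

0.218

R_before = 0.680
R_after = 1 − (1 − 0.680)^2 = 0.898
ΔR = 0.898 − 0.680 = 0.218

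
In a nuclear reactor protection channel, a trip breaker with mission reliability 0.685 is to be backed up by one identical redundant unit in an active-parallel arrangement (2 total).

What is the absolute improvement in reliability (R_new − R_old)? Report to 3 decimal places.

0.216

R_before = 0.685
R_after = 1 − (1 − 0.685)^2 = 0.901
ΔR = 0.901 − 0.685 = 0.216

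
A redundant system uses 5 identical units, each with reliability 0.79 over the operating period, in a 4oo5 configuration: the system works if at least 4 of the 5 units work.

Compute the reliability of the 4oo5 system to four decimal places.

R = Σ_{i=4}^{5} C(5,i) p^i (1−p)^{5−i} with p = 0.79
C(5,4)·0.79^4·0.21^1 = 0.408976
C(5,5)·0.79^5·0.21^0 = 0.307706
Sum = 0.7167

0.7167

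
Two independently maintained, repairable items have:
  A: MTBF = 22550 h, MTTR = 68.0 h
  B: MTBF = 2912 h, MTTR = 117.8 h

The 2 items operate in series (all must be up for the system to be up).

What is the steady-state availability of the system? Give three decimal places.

A(A) = MTBF/(MTBF+MTTR) = 22550/(22550+68.0) = 0.996994
A(B) = MTBF/(MTBF+MTTR) = 2912/(2912+117.8) = 0.961120
Series availability: 0.996994 × 0.961120 = 0.958

0.958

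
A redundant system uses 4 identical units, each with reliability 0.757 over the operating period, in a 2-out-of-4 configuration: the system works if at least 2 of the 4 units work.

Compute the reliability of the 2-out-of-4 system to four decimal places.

R = Σ_{i=2}^{4} C(4,i) p^i (1−p)^{4−i} with p = 0.757
C(4,2)·0.757^2·0.243^2 = 0.203028
C(4,3)·0.757^3·0.243^1 = 0.421652
C(4,4)·0.757^4·0.243^0 = 0.328385
Sum = 0.9531

0.9531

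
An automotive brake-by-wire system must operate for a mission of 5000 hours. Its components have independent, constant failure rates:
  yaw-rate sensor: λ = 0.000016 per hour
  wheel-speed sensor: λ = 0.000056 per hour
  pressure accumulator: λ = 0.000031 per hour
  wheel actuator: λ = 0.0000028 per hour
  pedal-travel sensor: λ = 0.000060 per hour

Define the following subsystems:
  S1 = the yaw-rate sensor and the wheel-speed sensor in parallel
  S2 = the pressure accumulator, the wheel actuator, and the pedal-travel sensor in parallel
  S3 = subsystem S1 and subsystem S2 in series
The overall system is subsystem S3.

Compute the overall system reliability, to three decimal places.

R(yaw-rate sensor) = exp(−0.000016 × 5000) = 0.92312
R(wheel-speed sensor) = exp(−0.000056 × 5000) = 0.75578
R(pressure accumulator) = exp(−0.000031 × 5000) = 0.85642
R(wheel actuator) = exp(−0.0000028 × 5000) = 0.98610
R(pedal-travel sensor) = exp(−0.000060 × 5000) = 0.74082
Parallel (yaw-rate sensor and wheel-speed sensor): 1 − (1 − 0.92312)(1 − 0.75578) = 0.98122
Parallel (pressure accumulator, wheel actuator, and pedal-travel sensor): 1 − (1 − 0.85642)(1 − 0.98610)(1 − 0.74082) = 0.99948
Series ([0.98122] and [0.99948]): 0.98122 × 0.99948 = 0.981

0.981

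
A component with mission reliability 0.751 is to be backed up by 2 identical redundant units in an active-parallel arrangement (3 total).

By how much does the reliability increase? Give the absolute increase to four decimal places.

0.2336

R_before = 0.751
R_after = 1 − (1 − 0.751)^3 = 0.9846
ΔR = 0.9846 − 0.751 = 0.2336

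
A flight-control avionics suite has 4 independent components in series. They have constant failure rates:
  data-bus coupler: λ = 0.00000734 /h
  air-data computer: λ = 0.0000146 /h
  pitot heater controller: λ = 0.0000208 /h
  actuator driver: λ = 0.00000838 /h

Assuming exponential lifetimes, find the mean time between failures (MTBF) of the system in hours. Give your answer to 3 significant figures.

19600

Series of exponential components: λ_sys = Σ λ_i
λ_sys = 0.00000734 + 0.0000146 + 0.0000208 + 0.00000838 = 5.1120e-05 /h
MTBF = 1 / λ_sys = 19600 h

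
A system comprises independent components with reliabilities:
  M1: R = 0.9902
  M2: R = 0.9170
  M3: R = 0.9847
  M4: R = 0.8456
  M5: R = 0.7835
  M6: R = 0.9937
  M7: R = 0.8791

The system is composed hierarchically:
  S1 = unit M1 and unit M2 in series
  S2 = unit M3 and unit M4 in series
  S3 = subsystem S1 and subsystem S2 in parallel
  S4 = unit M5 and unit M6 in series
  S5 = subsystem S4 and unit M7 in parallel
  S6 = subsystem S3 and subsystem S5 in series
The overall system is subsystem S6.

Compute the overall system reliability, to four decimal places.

Series (M1 and M2): 0.990200 × 0.917000 = 0.908013
Series (M3 and M4): 0.984700 × 0.845600 = 0.832662
Parallel ([0.908013] and [0.832662]): 1 − (1 − 0.908013)(1 − 0.832662) = 0.984607
Series (M5 and M6): 0.783500 × 0.993700 = 0.778564
Parallel ([0.778564] and M7): 1 − (1 − 0.778564)(1 − 0.879100) = 0.973228
Series ([0.984607] and [0.973228]): 0.984607 × 0.973228 = 0.9582

0.9582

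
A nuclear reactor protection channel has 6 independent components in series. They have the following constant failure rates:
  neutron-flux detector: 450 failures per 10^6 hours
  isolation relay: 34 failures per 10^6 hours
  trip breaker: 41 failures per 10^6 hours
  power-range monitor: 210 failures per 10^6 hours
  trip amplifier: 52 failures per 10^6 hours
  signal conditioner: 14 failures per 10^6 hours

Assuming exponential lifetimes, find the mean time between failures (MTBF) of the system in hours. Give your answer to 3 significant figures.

1250

Series of exponential components: λ_sys = Σ λ_i
λ_sys = 0.00045 + 0.000034 + 0.000041 + 0.00021 + 0.000052 + 0.000014 = 8.0100e-04 /h
MTBF = 1 / λ_sys = 1250 h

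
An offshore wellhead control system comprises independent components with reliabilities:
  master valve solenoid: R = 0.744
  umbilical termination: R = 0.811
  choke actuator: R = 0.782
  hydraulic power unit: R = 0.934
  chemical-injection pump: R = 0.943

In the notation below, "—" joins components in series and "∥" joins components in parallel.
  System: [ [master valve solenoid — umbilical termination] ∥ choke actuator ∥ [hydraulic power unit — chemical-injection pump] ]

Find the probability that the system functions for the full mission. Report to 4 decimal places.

Series (master valve solenoid and umbilical termination): 0.744000 × 0.811000 = 0.603384
Series (hydraulic power unit and chemical-injection pump): 0.934000 × 0.943000 = 0.880762
Parallel ([0.603384], choke actuator, and [0.880762]): 1 − (1 − 0.603384)(1 − 0.782000)(1 − 0.880762) = 0.9897

0.9897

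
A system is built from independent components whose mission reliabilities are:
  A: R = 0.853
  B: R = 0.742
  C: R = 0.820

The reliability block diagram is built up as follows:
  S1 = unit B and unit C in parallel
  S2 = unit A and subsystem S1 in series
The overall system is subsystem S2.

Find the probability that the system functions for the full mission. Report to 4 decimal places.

Parallel (B and C): 1 − (1 − 0.742000)(1 − 0.820000) = 0.953560
Series (A and [0.953560]): 0.853000 × 0.953560 = 0.8134

0.8134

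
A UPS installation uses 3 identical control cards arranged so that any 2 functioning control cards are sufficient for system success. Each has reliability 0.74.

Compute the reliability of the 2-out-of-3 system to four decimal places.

R = Σ_{i=2}^{3} C(3,i) p^i (1−p)^{3−i} with p = 0.74
C(3,2)·0.74^2·0.26^1 = 0.427128
C(3,3)·0.74^3·0.26^0 = 0.405224
Sum = 0.8324

0.8324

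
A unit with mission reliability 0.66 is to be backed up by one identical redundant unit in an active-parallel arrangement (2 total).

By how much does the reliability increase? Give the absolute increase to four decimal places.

0.2244

R_before = 0.66
R_after = 1 − (1 − 0.66)^2 = 0.8844
ΔR = 0.8844 − 0.66 = 0.2244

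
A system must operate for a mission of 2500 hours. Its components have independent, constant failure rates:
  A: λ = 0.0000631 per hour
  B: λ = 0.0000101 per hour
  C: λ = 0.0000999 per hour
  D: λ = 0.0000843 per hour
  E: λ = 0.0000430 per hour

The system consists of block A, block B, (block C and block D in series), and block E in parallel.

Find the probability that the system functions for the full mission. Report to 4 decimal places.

0.9999

R(A) = exp(−0.0000631 × 2500) = 0.854063
R(B) = exp(−0.0000101 × 2500) = 0.975066
R(C) = exp(−0.0000999 × 2500) = 0.778996
R(D) = exp(−0.0000843 × 2500) = 0.809977
R(E) = exp(−0.0000430 × 2500) = 0.898077
Series (C and D): 0.778996 × 0.809977 = 0.630969
Parallel (A, B, [0.630969], and E): 1 − (1 − 0.854063)(1 − 0.975066)(1 − 0.630969)(1 − 0.898077) = 0.9999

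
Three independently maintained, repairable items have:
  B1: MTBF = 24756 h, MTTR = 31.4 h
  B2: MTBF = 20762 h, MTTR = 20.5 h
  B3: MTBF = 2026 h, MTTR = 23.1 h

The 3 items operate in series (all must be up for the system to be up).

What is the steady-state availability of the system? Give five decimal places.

0.98650

A(B1) = MTBF/(MTBF+MTTR) = 24756/(24756+31.4) = 0.998733
A(B2) = MTBF/(MTBF+MTTR) = 20762/(20762+20.5) = 0.999014
A(B3) = MTBF/(MTBF+MTTR) = 2026/(2026+23.1) = 0.988727
Series availability: 0.998733 × 0.999014 × 0.988727 = 0.98650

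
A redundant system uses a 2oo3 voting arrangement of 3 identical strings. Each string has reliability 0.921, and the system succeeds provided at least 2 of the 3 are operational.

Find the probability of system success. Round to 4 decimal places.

R = Σ_{i=2}^{3} C(3,i) p^i (1−p)^{3−i} with p = 0.921
C(3,2)·0.921^2·0.079^1 = 0.201033
C(3,3)·0.921^3·0.079^0 = 0.781230
Sum = 0.9823

0.9823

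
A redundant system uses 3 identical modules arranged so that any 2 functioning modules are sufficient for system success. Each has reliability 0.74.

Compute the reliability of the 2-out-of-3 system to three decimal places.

0.832

R = Σ_{i=2}^{3} C(3,i) p^i (1−p)^{3−i} with p = 0.74
C(3,2)·0.74^2·0.26^1 = 0.42713
C(3,3)·0.74^3·0.26^0 = 0.40522
Sum = 0.832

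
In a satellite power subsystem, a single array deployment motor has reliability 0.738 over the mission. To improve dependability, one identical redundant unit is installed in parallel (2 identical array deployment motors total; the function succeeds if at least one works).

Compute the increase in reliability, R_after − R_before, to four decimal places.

0.1934

R_before = 0.738
R_after = 1 − (1 − 0.738)^2 = 0.9314
ΔR = 0.9314 − 0.738 = 0.1934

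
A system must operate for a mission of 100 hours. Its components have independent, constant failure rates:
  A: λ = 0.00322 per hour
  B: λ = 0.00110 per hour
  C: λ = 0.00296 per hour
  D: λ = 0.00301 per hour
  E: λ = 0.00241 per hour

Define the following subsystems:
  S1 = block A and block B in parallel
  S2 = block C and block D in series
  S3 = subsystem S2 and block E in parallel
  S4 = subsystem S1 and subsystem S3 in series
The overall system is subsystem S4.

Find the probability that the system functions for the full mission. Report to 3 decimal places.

0.878

R(A) = exp(−0.00322 × 100) = 0.72470
R(B) = exp(−0.00110 × 100) = 0.89583
R(C) = exp(−0.00296 × 100) = 0.74379
R(D) = exp(−0.00301 × 100) = 0.74008
R(E) = exp(−0.00241 × 100) = 0.78584
Parallel (A and B): 1 − (1 − 0.72470)(1 − 0.89583) = 0.97132
Series (C and D): 0.74379 × 0.74008 = 0.55046
Parallel ([0.55046] and E): 1 − (1 − 0.55046)(1 − 0.78584) = 0.90373
Series ([0.97132] and [0.90373]): 0.97132 × 0.90373 = 0.878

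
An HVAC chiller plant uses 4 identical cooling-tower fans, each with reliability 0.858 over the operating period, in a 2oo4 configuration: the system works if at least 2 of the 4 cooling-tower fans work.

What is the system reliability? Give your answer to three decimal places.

0.990

R = Σ_{i=2}^{4} C(4,i) p^i (1−p)^{4−i} with p = 0.858
C(4,2)·0.858^2·0.142^2 = 0.08906
C(4,3)·0.858^3·0.142^1 = 0.35877
C(4,4)·0.858^4·0.142^0 = 0.54194
Sum = 0.990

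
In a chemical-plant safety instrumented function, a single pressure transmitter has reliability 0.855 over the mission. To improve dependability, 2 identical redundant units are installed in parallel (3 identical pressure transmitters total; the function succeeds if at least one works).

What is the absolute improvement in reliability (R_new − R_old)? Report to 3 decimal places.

0.142

R_before = 0.855
R_after = 1 − (1 − 0.855)^3 = 0.997
ΔR = 0.997 − 0.855 = 0.142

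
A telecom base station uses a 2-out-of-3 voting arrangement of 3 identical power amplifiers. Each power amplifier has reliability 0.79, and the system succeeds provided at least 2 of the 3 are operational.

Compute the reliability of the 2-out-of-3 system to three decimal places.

R = Σ_{i=2}^{3} C(3,i) p^i (1−p)^{3−i} with p = 0.79
C(3,2)·0.79^2·0.21^1 = 0.39318
C(3,3)·0.79^3·0.21^0 = 0.49304
Sum = 0.886

0.886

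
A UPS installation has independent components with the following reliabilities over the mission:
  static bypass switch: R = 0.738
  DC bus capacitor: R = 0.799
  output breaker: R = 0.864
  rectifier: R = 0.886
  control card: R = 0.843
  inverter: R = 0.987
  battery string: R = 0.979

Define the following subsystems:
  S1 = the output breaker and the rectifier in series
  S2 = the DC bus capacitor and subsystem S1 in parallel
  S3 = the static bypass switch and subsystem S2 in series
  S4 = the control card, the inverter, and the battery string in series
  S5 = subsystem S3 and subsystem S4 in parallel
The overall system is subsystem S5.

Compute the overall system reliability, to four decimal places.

Series (output breaker and rectifier): 0.864000 × 0.886000 = 0.765504
Parallel (DC bus capacitor and [0.765504]): 1 − (1 − 0.799000)(1 − 0.765504) = 0.952866
Series (static bypass switch and [0.952866]): 0.738000 × 0.952866 = 0.703215
Series (control card, inverter, and battery string): 0.843000 × 0.987000 × 0.979000 = 0.814568
Parallel ([0.703215] and [0.814568]): 1 − (1 − 0.703215)(1 − 0.814568) = 0.9450

0.9450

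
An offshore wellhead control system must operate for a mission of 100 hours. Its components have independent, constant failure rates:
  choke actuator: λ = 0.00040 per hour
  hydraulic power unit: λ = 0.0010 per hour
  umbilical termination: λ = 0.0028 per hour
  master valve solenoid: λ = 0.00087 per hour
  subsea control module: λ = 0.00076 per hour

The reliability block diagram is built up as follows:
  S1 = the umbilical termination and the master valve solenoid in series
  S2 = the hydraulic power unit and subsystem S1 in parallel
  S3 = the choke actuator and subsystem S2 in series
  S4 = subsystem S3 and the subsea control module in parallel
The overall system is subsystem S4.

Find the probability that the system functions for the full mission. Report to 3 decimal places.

0.995

R(choke actuator) = exp(−0.00040 × 100) = 0.96079
R(hydraulic power unit) = exp(−0.0010 × 100) = 0.90484
R(umbilical termination) = exp(−0.0028 × 100) = 0.75578
R(master valve solenoid) = exp(−0.00087 × 100) = 0.91668
R(subsea control module) = exp(−0.00076 × 100) = 0.92682
Series (umbilical termination and master valve solenoid): 0.75578 × 0.91668 = 0.69281
Parallel (hydraulic power unit and [0.69281]): 1 − (1 − 0.90484)(1 − 0.69281) = 0.97077
Series (choke actuator and [0.97077]): 0.96079 × 0.97077 = 0.93271
Parallel ([0.93271] and subsea control module): 1 − (1 − 0.93271)(1 − 0.92682) = 0.995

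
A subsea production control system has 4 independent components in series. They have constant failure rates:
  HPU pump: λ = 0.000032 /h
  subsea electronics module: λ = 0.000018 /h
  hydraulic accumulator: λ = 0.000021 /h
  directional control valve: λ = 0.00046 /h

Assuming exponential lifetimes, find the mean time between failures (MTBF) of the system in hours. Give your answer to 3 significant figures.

Series of exponential components: λ_sys = Σ λ_i
λ_sys = 0.000032 + 0.000018 + 0.000021 + 0.00046 = 5.3100e-04 /h
MTBF = 1 / λ_sys = 1880 h

1880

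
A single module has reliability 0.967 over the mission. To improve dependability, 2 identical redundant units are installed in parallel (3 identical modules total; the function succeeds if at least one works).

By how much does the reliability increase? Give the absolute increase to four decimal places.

0.0330

R_before = 0.967
R_after = 1 − (1 − 0.967)^3 = 1.0000
ΔR = 1.0000 − 0.967 = 0.0330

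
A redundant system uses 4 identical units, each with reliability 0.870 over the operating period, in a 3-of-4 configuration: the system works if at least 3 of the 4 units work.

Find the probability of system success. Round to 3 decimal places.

R = Σ_{i=3}^{4} C(4,i) p^i (1−p)^{4−i} with p = 0.870
C(4,3)·0.870^3·0.130^1 = 0.34242
C(4,4)·0.870^4·0.130^0 = 0.57290
Sum = 0.915

0.915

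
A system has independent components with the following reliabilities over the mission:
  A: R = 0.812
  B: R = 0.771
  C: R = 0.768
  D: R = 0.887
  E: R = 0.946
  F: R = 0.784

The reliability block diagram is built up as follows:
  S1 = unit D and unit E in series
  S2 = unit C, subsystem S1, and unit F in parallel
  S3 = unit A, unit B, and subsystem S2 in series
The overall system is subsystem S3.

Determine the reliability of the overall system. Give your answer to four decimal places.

0.6210

Series (D and E): 0.887000 × 0.946000 = 0.839102
Parallel (C, [0.839102], and F): 1 − (1 − 0.768000)(1 − 0.839102)(1 − 0.784000) = 0.991937
Series (A, B, and [0.991937]): 0.812000 × 0.771000 × 0.991937 = 0.6210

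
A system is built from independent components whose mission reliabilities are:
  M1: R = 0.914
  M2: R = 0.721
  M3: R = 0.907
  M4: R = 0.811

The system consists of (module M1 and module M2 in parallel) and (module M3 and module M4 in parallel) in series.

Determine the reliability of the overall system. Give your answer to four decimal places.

Parallel (M1 and M2): 1 − (1 − 0.914000)(1 − 0.721000) = 0.976006
Parallel (M3 and M4): 1 − (1 − 0.907000)(1 − 0.811000) = 0.982423
Series ([0.976006] and [0.982423]): 0.976006 × 0.982423 = 0.9589

0.9589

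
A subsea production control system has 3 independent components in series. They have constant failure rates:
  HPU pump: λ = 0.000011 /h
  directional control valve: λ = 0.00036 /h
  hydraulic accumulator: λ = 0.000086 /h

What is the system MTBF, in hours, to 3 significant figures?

2190

Series of exponential components: λ_sys = Σ λ_i
λ_sys = 0.000011 + 0.00036 + 0.000086 = 4.5700e-04 /h
MTBF = 1 / λ_sys = 2190 h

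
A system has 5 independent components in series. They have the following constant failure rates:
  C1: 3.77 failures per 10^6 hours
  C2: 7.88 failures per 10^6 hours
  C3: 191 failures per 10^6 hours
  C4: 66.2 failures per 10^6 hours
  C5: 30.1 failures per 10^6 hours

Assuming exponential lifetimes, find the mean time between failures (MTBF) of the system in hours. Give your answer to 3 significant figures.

Series of exponential components: λ_sys = Σ λ_i
λ_sys = 0.00000377 + 0.00000788 + 0.000191 + 0.0000662 + 0.0000301 = 2.9895e-04 /h
MTBF = 1 / λ_sys = 3350 h

3350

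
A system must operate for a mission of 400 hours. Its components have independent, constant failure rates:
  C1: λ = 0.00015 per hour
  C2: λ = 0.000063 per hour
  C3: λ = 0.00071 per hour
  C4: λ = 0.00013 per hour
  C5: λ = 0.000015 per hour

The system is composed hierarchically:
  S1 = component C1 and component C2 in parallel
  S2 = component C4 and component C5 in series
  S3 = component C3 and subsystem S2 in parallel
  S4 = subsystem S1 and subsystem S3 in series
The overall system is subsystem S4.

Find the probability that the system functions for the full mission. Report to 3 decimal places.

0.985

R(C1) = exp(−0.00015 × 400) = 0.94176
R(C2) = exp(−0.000063 × 400) = 0.97511
R(C3) = exp(−0.00071 × 400) = 0.75277
R(C4) = exp(−0.00013 × 400) = 0.94933
R(C5) = exp(−0.000015 × 400) = 0.99402
Parallel (C1 and C2): 1 − (1 − 0.94176)(1 − 0.97511) = 0.99855
Series (C4 and C5): 0.94933 × 0.99402 = 0.94365
Parallel (C3 and [0.94365]): 1 − (1 − 0.75277)(1 − 0.94365) = 0.98607
Series ([0.99855] and [0.98607]): 0.99855 × 0.98607 = 0.985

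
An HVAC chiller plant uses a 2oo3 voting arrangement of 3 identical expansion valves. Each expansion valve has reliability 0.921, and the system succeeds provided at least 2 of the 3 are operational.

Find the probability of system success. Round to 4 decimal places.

0.9823

R = Σ_{i=2}^{3} C(3,i) p^i (1−p)^{3−i} with p = 0.921
C(3,2)·0.921^2·0.079^1 = 0.201033
C(3,3)·0.921^3·0.079^0 = 0.781230
Sum = 0.9823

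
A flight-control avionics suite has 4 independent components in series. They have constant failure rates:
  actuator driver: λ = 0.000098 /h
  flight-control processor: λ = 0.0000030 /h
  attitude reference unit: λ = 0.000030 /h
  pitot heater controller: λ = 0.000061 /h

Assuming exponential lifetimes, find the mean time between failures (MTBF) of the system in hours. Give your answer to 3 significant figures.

Series of exponential components: λ_sys = Σ λ_i
λ_sys = 0.000098 + 0.0000030 + 0.000030 + 0.000061 = 1.9200e-04 /h
MTBF = 1 / λ_sys = 5210 h

5210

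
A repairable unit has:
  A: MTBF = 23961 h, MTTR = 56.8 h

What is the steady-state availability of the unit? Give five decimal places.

A(A) = MTBF/(MTBF+MTTR) = 23961/(23961+56.8) = 0.99764

0.99764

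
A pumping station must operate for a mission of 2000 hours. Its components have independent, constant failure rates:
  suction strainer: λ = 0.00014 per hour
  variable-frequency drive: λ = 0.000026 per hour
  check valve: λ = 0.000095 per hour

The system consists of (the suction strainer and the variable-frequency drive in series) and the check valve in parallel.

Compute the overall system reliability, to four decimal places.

0.9511

R(suction strainer) = exp(−0.00014 × 2000) = 0.755784
R(variable-frequency drive) = exp(−0.000026 × 2000) = 0.949329
R(check valve) = exp(−0.000095 × 2000) = 0.826959
Series (suction strainer and variable-frequency drive): 0.755784 × 0.949329 = 0.717488
Parallel ([0.717488] and check valve): 1 − (1 − 0.717488)(1 − 0.826959) = 0.9511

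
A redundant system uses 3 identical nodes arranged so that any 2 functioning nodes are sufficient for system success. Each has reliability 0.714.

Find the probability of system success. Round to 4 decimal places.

R = Σ_{i=2}^{3} C(3,i) p^i (1−p)^{3−i} with p = 0.714
C(3,2)·0.714^2·0.286^1 = 0.437405
C(3,3)·0.714^3·0.286^0 = 0.363994
Sum = 0.8014

0.8014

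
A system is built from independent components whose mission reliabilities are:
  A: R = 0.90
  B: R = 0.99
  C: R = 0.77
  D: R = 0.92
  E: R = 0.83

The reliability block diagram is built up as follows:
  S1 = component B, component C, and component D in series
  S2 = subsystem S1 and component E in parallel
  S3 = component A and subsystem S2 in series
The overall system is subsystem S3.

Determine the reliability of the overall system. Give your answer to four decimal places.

Series (B, C, and D): 0.990000 × 0.770000 × 0.920000 = 0.701316
Parallel ([0.701316] and E): 1 − (1 − 0.701316)(1 − 0.830000) = 0.949224
Series (A and [0.949224]): 0.900000 × 0.949224 = 0.8543

0.8543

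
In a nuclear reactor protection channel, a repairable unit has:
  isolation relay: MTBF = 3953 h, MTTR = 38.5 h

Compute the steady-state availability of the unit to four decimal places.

0.9904

A(isolation relay) = MTBF/(MTBF+MTTR) = 3953/(3953+38.5) = 0.9904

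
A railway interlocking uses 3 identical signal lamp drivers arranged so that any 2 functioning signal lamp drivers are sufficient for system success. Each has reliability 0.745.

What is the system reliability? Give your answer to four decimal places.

0.8381

R = Σ_{i=2}^{3} C(3,i) p^i (1−p)^{3−i} with p = 0.745
C(3,2)·0.745^2·0.255^1 = 0.424594
C(3,3)·0.745^3·0.255^0 = 0.413494
Sum = 0.8381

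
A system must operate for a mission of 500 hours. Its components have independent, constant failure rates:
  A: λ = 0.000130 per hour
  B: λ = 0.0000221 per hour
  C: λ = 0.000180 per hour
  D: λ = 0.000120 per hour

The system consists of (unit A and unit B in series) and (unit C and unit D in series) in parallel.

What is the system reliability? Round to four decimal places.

0.9898

R(A) = exp(−0.000130 × 500) = 0.937067
R(B) = exp(−0.0000221 × 500) = 0.989011
R(C) = exp(−0.000180 × 500) = 0.913931
R(D) = exp(−0.000120 × 500) = 0.941765
Series (A and B): 0.937067 × 0.989011 = 0.926770
Series (C and D): 0.913931 × 0.941765 = 0.860708
Parallel ([0.926770] and [0.860708]): 1 − (1 − 0.926770)(1 − 0.860708) = 0.9898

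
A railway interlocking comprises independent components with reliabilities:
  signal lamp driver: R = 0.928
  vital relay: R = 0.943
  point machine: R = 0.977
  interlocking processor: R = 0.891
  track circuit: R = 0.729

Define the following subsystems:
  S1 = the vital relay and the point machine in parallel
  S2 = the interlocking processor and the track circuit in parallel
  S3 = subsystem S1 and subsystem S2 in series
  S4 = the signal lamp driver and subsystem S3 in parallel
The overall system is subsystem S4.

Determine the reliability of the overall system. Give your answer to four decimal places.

0.9978

Parallel (vital relay and point machine): 1 − (1 − 0.943000)(1 − 0.977000) = 0.998689
Parallel (interlocking processor and track circuit): 1 − (1 − 0.891000)(1 − 0.729000) = 0.970461
Series ([0.998689] and [0.970461]): 0.998689 × 0.970461 = 0.969189
Parallel (signal lamp driver and [0.969189]): 1 − (1 − 0.928000)(1 − 0.969189) = 0.9978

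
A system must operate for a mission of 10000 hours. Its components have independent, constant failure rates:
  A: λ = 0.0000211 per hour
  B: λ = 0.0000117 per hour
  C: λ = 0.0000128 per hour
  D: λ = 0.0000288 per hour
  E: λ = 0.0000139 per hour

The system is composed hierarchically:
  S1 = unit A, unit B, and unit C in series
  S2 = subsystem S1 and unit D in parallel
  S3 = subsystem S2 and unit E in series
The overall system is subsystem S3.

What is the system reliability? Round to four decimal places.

0.7905

R(A) = exp(−0.0000211 × 10000) = 0.809774
R(B) = exp(−0.0000117 × 10000) = 0.889585
R(C) = exp(−0.0000128 × 10000) = 0.879853
R(D) = exp(−0.0000288 × 10000) = 0.749762
R(E) = exp(−0.0000139 × 10000) = 0.870228
Series (A, B, and C): 0.809774 × 0.889585 × 0.879853 = 0.633813
Parallel ([0.633813] and D): 1 − (1 − 0.633813)(1 − 0.749762) = 0.908366
Series ([0.908366] and E): 0.908366 × 0.870228 = 0.7905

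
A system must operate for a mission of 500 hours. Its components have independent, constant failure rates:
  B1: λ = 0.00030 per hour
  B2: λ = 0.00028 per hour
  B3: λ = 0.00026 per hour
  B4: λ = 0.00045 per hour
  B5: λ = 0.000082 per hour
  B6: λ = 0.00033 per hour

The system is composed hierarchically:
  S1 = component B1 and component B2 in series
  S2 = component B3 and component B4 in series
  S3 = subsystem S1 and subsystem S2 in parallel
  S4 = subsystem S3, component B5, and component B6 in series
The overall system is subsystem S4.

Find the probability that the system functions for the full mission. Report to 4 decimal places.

0.7526

R(B1) = exp(−0.00030 × 500) = 0.860708
R(B2) = exp(−0.00028 × 500) = 0.869358
R(B3) = exp(−0.00026 × 500) = 0.878095
R(B4) = exp(−0.00045 × 500) = 0.798516
R(B5) = exp(−0.000082 × 500) = 0.959829
R(B6) = exp(−0.00033 × 500) = 0.847894
Series (B1 and B2): 0.860708 × 0.869358 = 0.748263
Series (B3 and B4): 0.878095 × 0.798516 = 0.701173
Parallel ([0.748263] and [0.701173]): 1 − (1 − 0.748263)(1 − 0.701173) = 0.924774
Series ([0.924774], B5, and B6): 0.924774 × 0.959829 × 0.847894 = 0.7526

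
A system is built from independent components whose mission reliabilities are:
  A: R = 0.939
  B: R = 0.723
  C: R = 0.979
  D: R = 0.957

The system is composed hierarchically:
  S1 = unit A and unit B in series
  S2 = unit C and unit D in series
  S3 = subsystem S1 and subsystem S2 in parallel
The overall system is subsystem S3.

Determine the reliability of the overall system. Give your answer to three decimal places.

0.980

Series (A and B): 0.93900 × 0.72300 = 0.67890
Series (C and D): 0.97900 × 0.95700 = 0.93690
Parallel ([0.67890] and [0.93690]): 1 − (1 − 0.67890)(1 − 0.93690) = 0.980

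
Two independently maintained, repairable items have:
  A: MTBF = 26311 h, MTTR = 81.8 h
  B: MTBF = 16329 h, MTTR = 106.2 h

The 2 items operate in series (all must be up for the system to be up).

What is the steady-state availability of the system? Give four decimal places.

A(A) = MTBF/(MTBF+MTTR) = 26311/(26311+81.8) = 0.996901
A(B) = MTBF/(MTBF+MTTR) = 16329/(16329+106.2) = 0.993538
Series availability: 0.996901 × 0.993538 = 0.9905

0.9905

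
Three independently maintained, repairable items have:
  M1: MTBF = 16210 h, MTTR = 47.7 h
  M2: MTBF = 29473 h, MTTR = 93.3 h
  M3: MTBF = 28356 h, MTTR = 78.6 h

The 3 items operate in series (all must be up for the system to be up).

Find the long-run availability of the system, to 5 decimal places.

0.99117

A(M1) = MTBF/(MTBF+MTTR) = 16210/(16210+47.7) = 0.997066
A(M2) = MTBF/(MTBF+MTTR) = 29473/(29473+93.3) = 0.996844
A(M3) = MTBF/(MTBF+MTTR) = 28356/(28356+78.6) = 0.997236
Series availability: 0.997066 × 0.996844 × 0.997236 = 0.99117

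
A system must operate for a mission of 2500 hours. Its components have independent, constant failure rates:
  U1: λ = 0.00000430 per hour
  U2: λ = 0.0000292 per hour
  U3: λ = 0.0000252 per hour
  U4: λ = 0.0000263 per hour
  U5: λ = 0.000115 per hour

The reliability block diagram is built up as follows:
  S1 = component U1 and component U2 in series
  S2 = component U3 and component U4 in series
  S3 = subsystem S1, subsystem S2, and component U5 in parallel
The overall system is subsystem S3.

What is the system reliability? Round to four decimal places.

0.9976

R(U1) = exp(−0.00000430 × 2500) = 0.989308
R(U2) = exp(−0.0000292 × 2500) = 0.929601
R(U3) = exp(−0.0000252 × 2500) = 0.938943
R(U4) = exp(−0.0000263 × 2500) = 0.936365
R(U5) = exp(−0.000115 × 2500) = 0.750137
Series (U1 and U2): 0.989308 × 0.929601 = 0.919662
Series (U3 and U4): 0.938943 × 0.936365 = 0.879193
Parallel ([0.919662], [0.879193], and U5): 1 − (1 − 0.919662)(1 − 0.879193)(1 − 0.750137) = 0.9976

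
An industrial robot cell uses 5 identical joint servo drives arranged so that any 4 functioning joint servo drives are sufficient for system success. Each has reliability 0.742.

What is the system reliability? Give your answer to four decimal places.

0.6159

R = Σ_{i=4}^{5} C(5,i) p^i (1−p)^{5−i} with p = 0.742
C(5,4)·0.742^4·0.258^1 = 0.391026
C(5,5)·0.742^5·0.258^0 = 0.224916
Sum = 0.6159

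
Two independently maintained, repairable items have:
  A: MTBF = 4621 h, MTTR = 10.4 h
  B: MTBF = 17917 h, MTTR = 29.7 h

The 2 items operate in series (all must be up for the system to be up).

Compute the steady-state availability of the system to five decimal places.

0.99610

A(A) = MTBF/(MTBF+MTTR) = 4621/(4621+10.4) = 0.997754
A(B) = MTBF/(MTBF+MTTR) = 17917/(17917+29.7) = 0.998345
Series availability: 0.997754 × 0.998345 = 0.99610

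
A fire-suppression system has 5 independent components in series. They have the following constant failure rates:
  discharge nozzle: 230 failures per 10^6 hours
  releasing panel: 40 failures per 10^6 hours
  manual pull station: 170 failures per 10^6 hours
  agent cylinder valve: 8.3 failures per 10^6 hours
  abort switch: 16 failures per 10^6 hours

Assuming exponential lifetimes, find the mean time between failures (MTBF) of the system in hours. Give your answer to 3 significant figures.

2150

Series of exponential components: λ_sys = Σ λ_i
λ_sys = 0.00023 + 0.000040 + 0.00017 + 0.0000083 + 0.000016 = 4.6430e-04 /h
MTBF = 1 / λ_sys = 2150 h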